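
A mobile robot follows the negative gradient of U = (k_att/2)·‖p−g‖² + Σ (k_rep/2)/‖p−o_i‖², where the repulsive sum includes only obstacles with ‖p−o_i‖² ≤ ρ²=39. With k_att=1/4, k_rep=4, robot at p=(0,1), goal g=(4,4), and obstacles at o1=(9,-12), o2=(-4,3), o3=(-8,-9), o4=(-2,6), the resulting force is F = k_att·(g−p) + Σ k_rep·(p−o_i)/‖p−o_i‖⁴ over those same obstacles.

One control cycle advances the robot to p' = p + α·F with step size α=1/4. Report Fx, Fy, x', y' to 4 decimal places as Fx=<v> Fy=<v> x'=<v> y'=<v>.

Fx=1.0495 Fy=0.7062 x'=0.2624 y'=1.1766

F_att = 1/4·(g−p) = 1/4·(4,3) = (1.0000,0.7500)
o1: d²=250 > ρ²=39 → inactive
o2: d²=20 ≤ ρ²=39; F_rep = 4·(4,-2)/20² = (0.0400,-0.0200)
o3: d²=164 > ρ²=39 → inactive
o4: d²=29 ≤ ρ²=39; F_rep = 4·(2,-5)/29² = (0.0095,-0.0238)
F = F_att + ΣF_rep = (1.0495,0.7062)
p' = p + 1/4·F = (0.2624,1.1766)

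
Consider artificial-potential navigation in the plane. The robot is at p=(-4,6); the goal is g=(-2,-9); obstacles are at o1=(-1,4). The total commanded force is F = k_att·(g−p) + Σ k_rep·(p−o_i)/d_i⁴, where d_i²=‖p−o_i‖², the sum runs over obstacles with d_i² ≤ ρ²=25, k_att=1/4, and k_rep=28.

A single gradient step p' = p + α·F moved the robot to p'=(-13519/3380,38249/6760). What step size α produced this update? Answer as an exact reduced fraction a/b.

F_att = 1/4·(g−p) = 1/4·(2,-15) = (0.5000,-3.7500)
o1: d²=13 ≤ ρ²=25; F_rep = 28·(-3,2)/13² = (-0.4970,0.3314)
F = F_att + ΣF_rep = (0.0030,-3.4186)
Δp = p'−p = (0.0003,-0.3419); α = Δx/Fx = (1/3380) / (1/338) = 1/10
check: Δy/Fy = (-2311/6760) / (-2311/676) = 1/10 ✓

α = 1/10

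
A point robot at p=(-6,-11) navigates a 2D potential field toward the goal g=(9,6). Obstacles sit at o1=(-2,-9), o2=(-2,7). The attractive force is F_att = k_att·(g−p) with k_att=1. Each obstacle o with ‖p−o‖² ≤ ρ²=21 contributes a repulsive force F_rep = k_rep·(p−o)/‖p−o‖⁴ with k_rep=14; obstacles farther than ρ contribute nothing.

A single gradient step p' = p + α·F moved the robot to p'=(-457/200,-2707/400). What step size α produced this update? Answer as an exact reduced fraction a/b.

F_att = 1·(g−p) = 1·(15,17) = (15.0000,17.0000)
o1: d²=20 ≤ ρ²=21; F_rep = 14·(-4,-2)/20² = (-0.1400,-0.0700)
o2: d²=340 > ρ²=21 → inactive
F = F_att + ΣF_rep = (14.8600,16.9300)
Δp = p'−p = (3.7150,4.2325); α = Δx/Fx = (743/200) / (743/50) = 1/4
check: Δy/Fy = (1693/400) / (1693/100) = 1/4 ✓

α = 1/4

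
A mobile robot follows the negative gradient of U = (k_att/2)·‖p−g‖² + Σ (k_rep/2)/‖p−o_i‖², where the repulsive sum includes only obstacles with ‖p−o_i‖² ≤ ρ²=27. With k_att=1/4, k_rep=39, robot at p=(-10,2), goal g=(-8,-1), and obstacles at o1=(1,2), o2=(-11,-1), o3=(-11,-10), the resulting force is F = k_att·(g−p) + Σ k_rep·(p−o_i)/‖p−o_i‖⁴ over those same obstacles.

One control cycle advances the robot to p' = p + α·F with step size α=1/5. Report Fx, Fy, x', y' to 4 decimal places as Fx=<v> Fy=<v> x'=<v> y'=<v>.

F_att = 1/4·(g−p) = 1/4·(2,-3) = (0.5000,-0.7500)
o1: d²=121 > ρ²=27 → inactive
o2: d²=10 ≤ ρ²=27; F_rep = 39·(1,3)/10² = (0.3900,1.1700)
o3: d²=145 > ρ²=27 → inactive
F = F_att + ΣF_rep = (0.8900,0.4200)
p' = p + 1/5·F = (-9.8220,2.0840)

Fx=0.8900 Fy=0.4200 x'=-9.8220 y'=2.0840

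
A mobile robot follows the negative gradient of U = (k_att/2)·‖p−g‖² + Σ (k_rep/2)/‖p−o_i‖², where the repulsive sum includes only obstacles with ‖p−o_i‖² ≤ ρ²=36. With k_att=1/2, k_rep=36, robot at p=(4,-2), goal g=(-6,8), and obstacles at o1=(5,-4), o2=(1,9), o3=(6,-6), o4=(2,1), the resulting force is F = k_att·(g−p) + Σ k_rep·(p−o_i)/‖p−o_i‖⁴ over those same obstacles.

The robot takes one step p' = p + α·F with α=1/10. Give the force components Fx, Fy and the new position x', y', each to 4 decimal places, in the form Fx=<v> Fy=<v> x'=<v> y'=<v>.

F_att = 1/2·(g−p) = 1/2·(-10,10) = (-5.0000,5.0000)
o1: d²=5 ≤ ρ²=36; F_rep = 36·(-1,2)/5² = (-1.4400,2.8800)
o2: d²=130 > ρ²=36 → inactive
o3: d²=20 ≤ ρ²=36; F_rep = 36·(-2,4)/20² = (-0.1800,0.3600)
o4: d²=13 ≤ ρ²=36; F_rep = 36·(2,-3)/13² = (0.4260,-0.6391)
F = F_att + ΣF_rep = (-6.1940,7.6009)
p' = p + 1/10·F = (3.3806,-1.2399)

Fx=-6.1940 Fy=7.6009 x'=3.3806 y'=-1.2399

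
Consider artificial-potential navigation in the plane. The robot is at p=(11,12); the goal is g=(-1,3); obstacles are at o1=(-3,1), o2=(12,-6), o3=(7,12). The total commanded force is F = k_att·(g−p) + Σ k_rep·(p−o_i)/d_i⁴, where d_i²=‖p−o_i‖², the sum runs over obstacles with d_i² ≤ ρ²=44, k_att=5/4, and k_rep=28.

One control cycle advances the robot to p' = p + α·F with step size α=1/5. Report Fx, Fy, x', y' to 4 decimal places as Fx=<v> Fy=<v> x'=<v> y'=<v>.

Fx=-14.5625 Fy=-11.2500 x'=8.0875 y'=9.7500

F_att = 5/4·(g−p) = 5/4·(-12,-9) = (-15.0000,-11.2500)
o1: d²=317 > ρ²=44 → inactive
o2: d²=325 > ρ²=44 → inactive
o3: d²=16 ≤ ρ²=44; F_rep = 28·(4,0)/16² = (0.4375,0.0000)
F = F_att + ΣF_rep = (-14.5625,-11.2500)
p' = p + 1/5·F = (8.0875,9.7500)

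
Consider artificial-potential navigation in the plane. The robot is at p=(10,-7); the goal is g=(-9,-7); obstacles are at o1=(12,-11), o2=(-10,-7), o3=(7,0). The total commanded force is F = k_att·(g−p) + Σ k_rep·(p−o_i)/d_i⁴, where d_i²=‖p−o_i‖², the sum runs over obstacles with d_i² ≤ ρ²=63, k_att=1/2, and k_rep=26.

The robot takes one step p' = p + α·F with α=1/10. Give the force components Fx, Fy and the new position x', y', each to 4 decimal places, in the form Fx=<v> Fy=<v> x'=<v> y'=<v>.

Fx=-9.6068 Fy=0.2059 x'=9.0393 y'=-6.9794

F_att = 1/2·(g−p) = 1/2·(-19,0) = (-9.5000,0.0000)
o1: d²=20 ≤ ρ²=63; F_rep = 26·(-2,4)/20² = (-0.1300,0.2600)
o2: d²=400 > ρ²=63 → inactive
o3: d²=58 ≤ ρ²=63; F_rep = 26·(3,-7)/58² = (0.0232,-0.0541)
F = F_att + ΣF_rep = (-9.6068,0.2059)
p' = p + 1/10·F = (9.0393,-6.9794)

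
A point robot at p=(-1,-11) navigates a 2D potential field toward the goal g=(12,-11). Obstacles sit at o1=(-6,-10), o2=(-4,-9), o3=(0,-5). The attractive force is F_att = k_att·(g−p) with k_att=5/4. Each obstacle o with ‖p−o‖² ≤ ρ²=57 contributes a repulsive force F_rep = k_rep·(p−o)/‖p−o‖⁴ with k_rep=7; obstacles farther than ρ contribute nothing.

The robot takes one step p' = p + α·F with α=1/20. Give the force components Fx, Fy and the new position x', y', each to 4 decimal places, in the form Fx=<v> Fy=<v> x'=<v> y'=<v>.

F_att = 5/4·(g−p) = 5/4·(13,0) = (16.2500,0.0000)
o1: d²=26 ≤ ρ²=57; F_rep = 7·(5,-1)/26² = (0.0518,-0.0104)
o2: d²=13 ≤ ρ²=57; F_rep = 7·(3,-2)/13² = (0.1243,-0.0828)
o3: d²=37 ≤ ρ²=57; F_rep = 7·(-1,-6)/37² = (-0.0051,-0.0307)
F = F_att + ΣF_rep = (16.4209,-0.1239)
p' = p + 1/20·F = (-0.1790,-11.0062)

Fx=16.4209 Fy=-0.1239 x'=-0.1790 y'=-11.0062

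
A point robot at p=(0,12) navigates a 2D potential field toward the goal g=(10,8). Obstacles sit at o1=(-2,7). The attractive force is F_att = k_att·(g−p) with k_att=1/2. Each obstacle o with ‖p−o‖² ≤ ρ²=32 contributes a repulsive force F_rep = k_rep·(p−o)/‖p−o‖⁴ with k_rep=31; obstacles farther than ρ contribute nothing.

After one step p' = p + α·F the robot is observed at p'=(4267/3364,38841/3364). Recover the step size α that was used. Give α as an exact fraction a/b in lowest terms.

F_att = 1/2·(g−p) = 1/2·(10,-4) = (5.0000,-2.0000)
o1: d²=29 ≤ ρ²=32; F_rep = 31·(2,5)/29² = (0.0737,0.1843)
F = F_att + ΣF_rep = (5.0737,-1.8157)
Δp = p'−p = (1.2684,-0.4539); α = Δx/Fx = (4267/3364) / (4267/841) = 1/4
check: Δy/Fy = (-1527/3364) / (-1527/841) = 1/4 ✓

α = 1/4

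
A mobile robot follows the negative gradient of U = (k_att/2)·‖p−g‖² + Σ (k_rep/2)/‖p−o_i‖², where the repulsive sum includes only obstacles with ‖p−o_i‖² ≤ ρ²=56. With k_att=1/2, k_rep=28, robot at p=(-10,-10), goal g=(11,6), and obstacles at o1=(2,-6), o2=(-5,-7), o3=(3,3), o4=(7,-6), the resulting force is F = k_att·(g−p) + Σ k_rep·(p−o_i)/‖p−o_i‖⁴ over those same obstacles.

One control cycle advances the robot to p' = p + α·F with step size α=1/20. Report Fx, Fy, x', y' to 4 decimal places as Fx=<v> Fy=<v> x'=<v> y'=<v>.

Fx=10.3789 Fy=7.9273 x'=-9.4811 y'=-9.6036

F_att = 1/2·(g−p) = 1/2·(21,16) = (10.5000,8.0000)
o1: d²=160 > ρ²=56 → inactive
o2: d²=34 ≤ ρ²=56; F_rep = 28·(-5,-3)/34² = (-0.1211,-0.0727)
o3: d²=338 > ρ²=56 → inactive
o4: d²=305 > ρ²=56 → inactive
F = F_att + ΣF_rep = (10.3789,7.9273)
p' = p + 1/20·F = (-9.4811,-9.6036)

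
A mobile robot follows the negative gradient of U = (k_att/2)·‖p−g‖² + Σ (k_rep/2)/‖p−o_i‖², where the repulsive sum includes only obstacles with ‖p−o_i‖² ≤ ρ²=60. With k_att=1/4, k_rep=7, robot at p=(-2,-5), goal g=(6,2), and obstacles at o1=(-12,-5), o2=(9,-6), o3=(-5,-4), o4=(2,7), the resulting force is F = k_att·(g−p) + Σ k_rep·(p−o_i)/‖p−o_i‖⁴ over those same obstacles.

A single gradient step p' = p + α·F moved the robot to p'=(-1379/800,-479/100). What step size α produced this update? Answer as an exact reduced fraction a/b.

α = 1/8

F_att = 1/4·(g−p) = 1/4·(8,7) = (2.0000,1.7500)
o1: d²=100 > ρ²=60 → inactive
o2: d²=122 > ρ²=60 → inactive
o3: d²=10 ≤ ρ²=60; F_rep = 7·(3,-1)/10² = (0.2100,-0.0700)
o4: d²=160 > ρ²=60 → inactive
F = F_att + ΣF_rep = (2.2100,1.6800)
Δp = p'−p = (0.2762,0.2100); α = Δx/Fx = (221/800) / (221/100) = 1/8
check: Δy/Fy = (21/100) / (42/25) = 1/8 ✓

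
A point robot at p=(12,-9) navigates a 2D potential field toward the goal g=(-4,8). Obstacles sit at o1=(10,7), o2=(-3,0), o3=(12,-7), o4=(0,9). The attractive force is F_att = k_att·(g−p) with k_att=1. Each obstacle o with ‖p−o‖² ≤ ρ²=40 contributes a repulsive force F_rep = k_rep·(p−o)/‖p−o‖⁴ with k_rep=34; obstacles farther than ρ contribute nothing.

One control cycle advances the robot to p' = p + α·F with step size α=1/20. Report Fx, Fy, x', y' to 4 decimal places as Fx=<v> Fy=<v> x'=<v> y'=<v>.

F_att = 1·(g−p) = 1·(-16,17) = (-16.0000,17.0000)
o1: d²=260 > ρ²=40 → inactive
o2: d²=306 > ρ²=40 → inactive
o3: d²=4 ≤ ρ²=40; F_rep = 34·(0,-2)/4² = (0.0000,-4.2500)
o4: d²=468 > ρ²=40 → inactive
F = F_att + ΣF_rep = (-16.0000,12.7500)
p' = p + 1/20·F = (11.2000,-8.3625)

Fx=-16.0000 Fy=12.7500 x'=11.2000 y'=-8.3625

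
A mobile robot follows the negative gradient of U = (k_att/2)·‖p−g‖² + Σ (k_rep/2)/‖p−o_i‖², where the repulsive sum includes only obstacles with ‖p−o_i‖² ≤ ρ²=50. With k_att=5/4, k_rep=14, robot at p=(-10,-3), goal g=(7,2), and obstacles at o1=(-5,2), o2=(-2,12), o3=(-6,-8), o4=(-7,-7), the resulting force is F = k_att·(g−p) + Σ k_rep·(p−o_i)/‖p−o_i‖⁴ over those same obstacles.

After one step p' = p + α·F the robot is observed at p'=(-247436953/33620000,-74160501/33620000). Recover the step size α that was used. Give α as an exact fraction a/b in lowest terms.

F_att = 5/4·(g−p) = 5/4·(17,5) = (21.2500,6.2500)
o1: d²=50 ≤ ρ²=50; F_rep = 14·(-5,-5)/50² = (-0.0280,-0.0280)
o2: d²=289 > ρ²=50 → inactive
o3: d²=41 ≤ ρ²=50; F_rep = 14·(-4,5)/41² = (-0.0333,0.0416)
o4: d²=25 ≤ ρ²=50; F_rep = 14·(-3,4)/25² = (-0.0672,0.0896)
F = F_att + ΣF_rep = (21.1215,6.3532)
Δp = p'−p = (2.6402,0.7942); α = Δx/Fx = (88763047/33620000) / (88763047/4202500) = 1/8
check: Δy/Fy = (26699499/33620000) / (26699499/4202500) = 1/8 ✓

α = 1/8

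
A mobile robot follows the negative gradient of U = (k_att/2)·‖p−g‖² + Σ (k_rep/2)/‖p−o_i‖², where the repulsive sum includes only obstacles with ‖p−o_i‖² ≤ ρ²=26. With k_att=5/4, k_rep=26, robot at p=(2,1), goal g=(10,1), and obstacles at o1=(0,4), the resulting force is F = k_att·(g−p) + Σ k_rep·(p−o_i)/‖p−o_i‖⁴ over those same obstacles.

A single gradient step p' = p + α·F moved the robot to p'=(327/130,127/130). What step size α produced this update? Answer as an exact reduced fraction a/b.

F_att = 5/4·(g−p) = 5/4·(8,0) = (10.0000,0.0000)
o1: d²=13 ≤ ρ²=26; F_rep = 26·(2,-3)/13² = (0.3077,-0.4615)
F = F_att + ΣF_rep = (10.3077,-0.4615)
Δp = p'−p = (0.5154,-0.0231); α = Δx/Fx = (67/130) / (134/13) = 1/20
check: Δy/Fy = (-3/130) / (-6/13) = 1/20 ✓

α = 1/20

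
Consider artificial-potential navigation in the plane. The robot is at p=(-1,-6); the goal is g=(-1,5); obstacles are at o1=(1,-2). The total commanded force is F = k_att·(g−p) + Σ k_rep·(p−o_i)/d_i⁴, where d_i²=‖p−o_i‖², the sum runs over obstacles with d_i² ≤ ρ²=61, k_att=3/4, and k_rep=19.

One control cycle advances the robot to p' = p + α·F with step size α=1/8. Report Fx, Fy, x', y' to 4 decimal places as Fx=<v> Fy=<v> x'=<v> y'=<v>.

F_att = 3/4·(g−p) = 3/4·(0,11) = (0.0000,8.2500)
o1: d²=20 ≤ ρ²=61; F_rep = 19·(-2,-4)/20² = (-0.0950,-0.1900)
F = F_att + ΣF_rep = (-0.0950,8.0600)
p' = p + 1/8·F = (-1.0119,-4.9925)

Fx=-0.0950 Fy=8.0600 x'=-1.0119 y'=-4.9925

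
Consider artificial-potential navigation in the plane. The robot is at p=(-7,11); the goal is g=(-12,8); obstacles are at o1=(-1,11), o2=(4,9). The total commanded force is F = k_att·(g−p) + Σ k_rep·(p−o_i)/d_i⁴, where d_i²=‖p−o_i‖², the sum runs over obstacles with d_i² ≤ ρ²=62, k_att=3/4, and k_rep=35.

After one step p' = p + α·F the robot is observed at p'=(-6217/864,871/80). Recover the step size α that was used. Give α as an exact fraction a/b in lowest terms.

F_att = 3/4·(g−p) = 3/4·(-5,-3) = (-3.7500,-2.2500)
o1: d²=36 ≤ ρ²=62; F_rep = 35·(-6,0)/36² = (-0.1620,0.0000)
o2: d²=125 > ρ²=62 → inactive
F = F_att + ΣF_rep = (-3.9120,-2.2500)
Δp = p'−p = (-0.1956,-0.1125); α = Δx/Fx = (-169/864) / (-845/216) = 1/20
check: Δy/Fy = (-9/80) / (-9/4) = 1/20 ✓

α = 1/20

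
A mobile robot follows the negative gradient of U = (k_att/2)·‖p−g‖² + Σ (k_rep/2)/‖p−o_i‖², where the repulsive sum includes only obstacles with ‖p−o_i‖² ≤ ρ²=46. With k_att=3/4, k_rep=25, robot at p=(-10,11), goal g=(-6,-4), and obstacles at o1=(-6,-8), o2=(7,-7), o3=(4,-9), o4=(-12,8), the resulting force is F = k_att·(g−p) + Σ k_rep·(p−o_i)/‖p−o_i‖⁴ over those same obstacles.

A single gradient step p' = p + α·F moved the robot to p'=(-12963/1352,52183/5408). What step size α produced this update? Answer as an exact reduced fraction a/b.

F_att = 3/4·(g−p) = 3/4·(4,-15) = (3.0000,-11.2500)
o1: d²=377 > ρ²=46 → inactive
o2: d²=613 > ρ²=46 → inactive
o3: d²=596 > ρ²=46 → inactive
o4: d²=13 ≤ ρ²=46; F_rep = 25·(2,3)/13² = (0.2959,0.4438)
F = F_att + ΣF_rep = (3.2959,-10.8062)
Δp = p'−p = (0.4120,-1.3508); α = Δx/Fx = (557/1352) / (557/169) = 1/8
check: Δy/Fy = (-7305/5408) / (-7305/676) = 1/8 ✓

α = 1/8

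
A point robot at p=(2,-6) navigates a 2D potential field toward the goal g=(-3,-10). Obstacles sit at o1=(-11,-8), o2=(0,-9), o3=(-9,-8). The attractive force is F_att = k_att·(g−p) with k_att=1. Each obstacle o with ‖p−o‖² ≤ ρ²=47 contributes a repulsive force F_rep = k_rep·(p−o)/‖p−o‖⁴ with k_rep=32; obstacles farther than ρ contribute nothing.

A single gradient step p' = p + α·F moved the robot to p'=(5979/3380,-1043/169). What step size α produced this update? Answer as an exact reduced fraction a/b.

α = 1/20

F_att = 1·(g−p) = 1·(-5,-4) = (-5.0000,-4.0000)
o1: d²=173 > ρ²=47 → inactive
o2: d²=13 ≤ ρ²=47; F_rep = 32·(2,3)/13² = (0.3787,0.5680)
o3: d²=125 > ρ²=47 → inactive
F = F_att + ΣF_rep = (-4.6213,-3.4320)
Δp = p'−p = (-0.2311,-0.1716); α = Δx/Fx = (-781/3380) / (-781/169) = 1/20
check: Δy/Fy = (-29/169) / (-580/169) = 1/20 ✓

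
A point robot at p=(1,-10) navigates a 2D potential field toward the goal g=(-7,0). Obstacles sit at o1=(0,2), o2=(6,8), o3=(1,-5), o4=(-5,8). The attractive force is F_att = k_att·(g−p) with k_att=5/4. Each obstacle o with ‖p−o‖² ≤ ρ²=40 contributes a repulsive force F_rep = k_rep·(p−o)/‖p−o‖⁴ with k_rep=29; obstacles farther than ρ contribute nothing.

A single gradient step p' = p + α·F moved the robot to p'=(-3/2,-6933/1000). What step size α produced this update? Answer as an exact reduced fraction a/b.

α = 1/4

F_att = 5/4·(g−p) = 5/4·(-8,10) = (-10.0000,12.5000)
o1: d²=145 > ρ²=40 → inactive
o2: d²=349 > ρ²=40 → inactive
o3: d²=25 ≤ ρ²=40; F_rep = 29·(0,-5)/25² = (0.0000,-0.2320)
o4: d²=360 > ρ²=40 → inactive
F = F_att + ΣF_rep = (-10.0000,12.2680)
Δp = p'−p = (-2.5000,3.0670); α = Δx/Fx = (-5/2) / (-10) = 1/4
check: Δy/Fy = (3067/1000) / (3067/250) = 1/4 ✓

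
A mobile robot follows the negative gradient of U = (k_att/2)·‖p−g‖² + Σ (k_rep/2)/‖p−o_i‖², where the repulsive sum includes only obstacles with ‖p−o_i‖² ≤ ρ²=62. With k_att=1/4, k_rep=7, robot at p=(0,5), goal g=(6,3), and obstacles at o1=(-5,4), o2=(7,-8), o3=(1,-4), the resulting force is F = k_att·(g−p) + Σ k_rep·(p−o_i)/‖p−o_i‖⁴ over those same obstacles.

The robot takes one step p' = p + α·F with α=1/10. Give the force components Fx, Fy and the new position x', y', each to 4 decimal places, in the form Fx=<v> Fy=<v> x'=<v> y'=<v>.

F_att = 1/4·(g−p) = 1/4·(6,-2) = (1.5000,-0.5000)
o1: d²=26 ≤ ρ²=62; F_rep = 7·(5,1)/26² = (0.0518,0.0104)
o2: d²=218 > ρ²=62 → inactive
o3: d²=82 > ρ²=62 → inactive
F = F_att + ΣF_rep = (1.5518,-0.4896)
p' = p + 1/10·F = (0.1552,4.9510)

Fx=1.5518 Fy=-0.4896 x'=0.1552 y'=4.9510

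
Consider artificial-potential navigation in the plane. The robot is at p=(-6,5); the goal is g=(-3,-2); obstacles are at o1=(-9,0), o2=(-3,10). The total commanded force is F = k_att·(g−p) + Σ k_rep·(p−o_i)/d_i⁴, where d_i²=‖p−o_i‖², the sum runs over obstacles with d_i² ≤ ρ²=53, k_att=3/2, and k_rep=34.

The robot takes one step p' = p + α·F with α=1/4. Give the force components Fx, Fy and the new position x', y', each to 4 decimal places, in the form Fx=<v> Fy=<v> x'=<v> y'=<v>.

Fx=4.5000 Fy=-10.5000 x'=-4.8750 y'=2.3750

F_att = 3/2·(g−p) = 3/2·(3,-7) = (4.5000,-10.5000)
o1: d²=34 ≤ ρ²=53; F_rep = 34·(3,5)/34² = (0.0882,0.1471)
o2: d²=34 ≤ ρ²=53; F_rep = 34·(-3,-5)/34² = (-0.0882,-0.1471)
F = F_att + ΣF_rep = (4.5000,-10.5000)
p' = p + 1/4·F = (-4.8750,2.3750)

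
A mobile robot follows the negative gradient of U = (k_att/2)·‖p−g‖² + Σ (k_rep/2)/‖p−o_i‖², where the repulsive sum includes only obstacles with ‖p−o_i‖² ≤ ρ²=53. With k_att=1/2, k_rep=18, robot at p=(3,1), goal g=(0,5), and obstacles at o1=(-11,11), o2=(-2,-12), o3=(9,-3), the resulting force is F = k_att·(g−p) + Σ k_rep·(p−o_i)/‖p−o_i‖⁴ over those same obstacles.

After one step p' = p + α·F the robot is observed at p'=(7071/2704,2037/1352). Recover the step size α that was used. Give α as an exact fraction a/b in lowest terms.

F_att = 1/2·(g−p) = 1/2·(-3,4) = (-1.5000,2.0000)
o1: d²=296 > ρ²=53 → inactive
o2: d²=194 > ρ²=53 → inactive
o3: d²=52 ≤ ρ²=53; F_rep = 18·(-6,4)/52² = (-0.0399,0.0266)
F = F_att + ΣF_rep = (-1.5399,2.0266)
Δp = p'−p = (-0.3850,0.5067); α = Δx/Fx = (-1041/2704) / (-1041/676) = 1/4
check: Δy/Fy = (685/1352) / (685/338) = 1/4 ✓

α = 1/4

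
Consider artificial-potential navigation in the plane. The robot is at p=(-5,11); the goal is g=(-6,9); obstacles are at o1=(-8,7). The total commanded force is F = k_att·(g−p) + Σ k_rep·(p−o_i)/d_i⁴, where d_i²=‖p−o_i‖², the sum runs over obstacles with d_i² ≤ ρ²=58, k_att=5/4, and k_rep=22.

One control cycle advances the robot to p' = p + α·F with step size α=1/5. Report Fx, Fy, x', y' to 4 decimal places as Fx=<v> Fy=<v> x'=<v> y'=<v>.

F_att = 5/4·(g−p) = 5/4·(-1,-2) = (-1.2500,-2.5000)
o1: d²=25 ≤ ρ²=58; F_rep = 22·(3,4)/25² = (0.1056,0.1408)
F = F_att + ΣF_rep = (-1.1444,-2.3592)
p' = p + 1/5·F = (-5.2289,10.5282)

Fx=-1.1444 Fy=-2.3592 x'=-5.2289 y'=10.5282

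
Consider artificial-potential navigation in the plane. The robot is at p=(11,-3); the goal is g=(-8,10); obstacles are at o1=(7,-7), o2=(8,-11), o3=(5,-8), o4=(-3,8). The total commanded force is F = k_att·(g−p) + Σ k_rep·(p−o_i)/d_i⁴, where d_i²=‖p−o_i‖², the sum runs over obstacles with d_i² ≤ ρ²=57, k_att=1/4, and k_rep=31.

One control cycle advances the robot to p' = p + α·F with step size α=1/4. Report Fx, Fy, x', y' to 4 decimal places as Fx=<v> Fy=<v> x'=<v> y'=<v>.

Fx=-4.6289 Fy=3.3711 x'=9.8428 y'=-2.1572

F_att = 1/4·(g−p) = 1/4·(-19,13) = (-4.7500,3.2500)
o1: d²=32 ≤ ρ²=57; F_rep = 31·(4,4)/32² = (0.1211,0.1211)
o2: d²=73 > ρ²=57 → inactive
o3: d²=61 > ρ²=57 → inactive
o4: d²=317 > ρ²=57 → inactive
F = F_att + ΣF_rep = (-4.6289,3.3711)
p' = p + 1/4·F = (9.8428,-2.1572)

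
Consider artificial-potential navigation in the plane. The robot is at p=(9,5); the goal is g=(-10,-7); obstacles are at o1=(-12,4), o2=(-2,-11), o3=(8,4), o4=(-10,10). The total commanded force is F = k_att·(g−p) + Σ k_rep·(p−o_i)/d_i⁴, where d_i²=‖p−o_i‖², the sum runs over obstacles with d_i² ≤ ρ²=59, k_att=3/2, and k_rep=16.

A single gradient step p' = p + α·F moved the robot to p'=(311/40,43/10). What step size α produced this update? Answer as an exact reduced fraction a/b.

F_att = 3/2·(g−p) = 3/2·(-19,-12) = (-28.5000,-18.0000)
o1: d²=442 > ρ²=59 → inactive
o2: d²=377 > ρ²=59 → inactive
o3: d²=2 ≤ ρ²=59; F_rep = 16·(1,1)/2² = (4.0000,4.0000)
o4: d²=386 > ρ²=59 → inactive
F = F_att + ΣF_rep = (-24.5000,-14.0000)
Δp = p'−p = (-1.2250,-0.7000); α = Δx/Fx = (-49/40) / (-49/2) = 1/20
check: Δy/Fy = (-7/10) / (-14) = 1/20 ✓

α = 1/20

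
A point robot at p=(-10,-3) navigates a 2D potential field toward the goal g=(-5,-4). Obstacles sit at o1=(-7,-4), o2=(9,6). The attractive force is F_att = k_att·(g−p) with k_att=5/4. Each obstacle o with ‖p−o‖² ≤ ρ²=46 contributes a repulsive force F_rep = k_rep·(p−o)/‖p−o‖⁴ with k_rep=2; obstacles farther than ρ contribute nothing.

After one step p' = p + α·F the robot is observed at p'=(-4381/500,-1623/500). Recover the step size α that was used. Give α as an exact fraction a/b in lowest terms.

α = 1/5

F_att = 5/4·(g−p) = 5/4·(5,-1) = (6.2500,-1.2500)
o1: d²=10 ≤ ρ²=46; F_rep = 2·(-3,1)/10² = (-0.0600,0.0200)
o2: d²=442 > ρ²=46 → inactive
F = F_att + ΣF_rep = (6.1900,-1.2300)
Δp = p'−p = (1.2380,-0.2460); α = Δx/Fx = (619/500) / (619/100) = 1/5
check: Δy/Fy = (-123/500) / (-123/100) = 1/5 ✓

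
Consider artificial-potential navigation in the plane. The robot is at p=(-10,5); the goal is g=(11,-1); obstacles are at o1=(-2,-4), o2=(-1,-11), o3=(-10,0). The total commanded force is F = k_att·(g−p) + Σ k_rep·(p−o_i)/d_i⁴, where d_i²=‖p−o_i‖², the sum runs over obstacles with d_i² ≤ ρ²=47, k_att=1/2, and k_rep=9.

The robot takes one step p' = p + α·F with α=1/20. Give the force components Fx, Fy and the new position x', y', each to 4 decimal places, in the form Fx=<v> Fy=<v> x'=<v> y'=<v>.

F_att = 1/2·(g−p) = 1/2·(21,-6) = (10.5000,-3.0000)
o1: d²=145 > ρ²=47 → inactive
o2: d²=337 > ρ²=47 → inactive
o3: d²=25 ≤ ρ²=47; F_rep = 9·(0,5)/25² = (0.0000,0.0720)
F = F_att + ΣF_rep = (10.5000,-2.9280)
p' = p + 1/20·F = (-9.4750,4.8536)

Fx=10.5000 Fy=-2.9280 x'=-9.4750 y'=4.8536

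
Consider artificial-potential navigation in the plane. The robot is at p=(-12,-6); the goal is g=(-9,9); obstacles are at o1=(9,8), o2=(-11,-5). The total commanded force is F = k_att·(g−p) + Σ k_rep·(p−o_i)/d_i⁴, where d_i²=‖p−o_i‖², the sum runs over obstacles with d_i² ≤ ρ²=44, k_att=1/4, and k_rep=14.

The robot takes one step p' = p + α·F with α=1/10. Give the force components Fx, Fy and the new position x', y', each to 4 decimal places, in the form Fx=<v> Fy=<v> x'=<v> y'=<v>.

F_att = 1/4·(g−p) = 1/4·(3,15) = (0.7500,3.7500)
o1: d²=637 > ρ²=44 → inactive
o2: d²=2 ≤ ρ²=44; F_rep = 14·(-1,-1)/2² = (-3.5000,-3.5000)
F = F_att + ΣF_rep = (-2.7500,0.2500)
p' = p + 1/10·F = (-12.2750,-5.9750)

Fx=-2.7500 Fy=0.2500 x'=-12.2750 y'=-5.9750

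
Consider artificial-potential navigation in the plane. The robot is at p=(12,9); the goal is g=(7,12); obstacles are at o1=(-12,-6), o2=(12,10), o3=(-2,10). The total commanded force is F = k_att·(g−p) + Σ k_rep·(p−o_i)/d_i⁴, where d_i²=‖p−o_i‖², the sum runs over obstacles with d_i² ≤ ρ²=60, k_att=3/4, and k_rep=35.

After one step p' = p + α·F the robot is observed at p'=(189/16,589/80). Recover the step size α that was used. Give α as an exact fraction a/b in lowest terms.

F_att = 3/4·(g−p) = 3/4·(-5,3) = (-3.7500,2.2500)
o1: d²=801 > ρ²=60 → inactive
o2: d²=1 ≤ ρ²=60; F_rep = 35·(0,-1)/1² = (0.0000,-35.0000)
o3: d²=197 > ρ²=60 → inactive
F = F_att + ΣF_rep = (-3.7500,-32.7500)
Δp = p'−p = (-0.1875,-1.6375); α = Δx/Fx = (-3/16) / (-15/4) = 1/20
check: Δy/Fy = (-131/80) / (-131/4) = 1/20 ✓

α = 1/20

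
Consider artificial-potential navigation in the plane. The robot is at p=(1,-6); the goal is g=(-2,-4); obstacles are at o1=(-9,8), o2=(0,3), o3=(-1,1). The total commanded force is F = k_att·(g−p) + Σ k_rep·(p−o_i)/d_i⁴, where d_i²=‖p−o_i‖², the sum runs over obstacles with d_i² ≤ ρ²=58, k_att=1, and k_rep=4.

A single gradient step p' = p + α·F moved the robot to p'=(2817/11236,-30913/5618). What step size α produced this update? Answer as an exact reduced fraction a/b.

F_att = 1·(g−p) = 1·(-3,2) = (-3.0000,2.0000)
o1: d²=296 > ρ²=58 → inactive
o2: d²=82 > ρ²=58 → inactive
o3: d²=53 ≤ ρ²=58; F_rep = 4·(2,-7)/53² = (0.0028,-0.0100)
F = F_att + ΣF_rep = (-2.9972,1.9900)
Δp = p'−p = (-0.7493,0.4975); α = Δx/Fx = (-8419/11236) / (-8419/2809) = 1/4
check: Δy/Fy = (2795/5618) / (5590/2809) = 1/4 ✓

α = 1/4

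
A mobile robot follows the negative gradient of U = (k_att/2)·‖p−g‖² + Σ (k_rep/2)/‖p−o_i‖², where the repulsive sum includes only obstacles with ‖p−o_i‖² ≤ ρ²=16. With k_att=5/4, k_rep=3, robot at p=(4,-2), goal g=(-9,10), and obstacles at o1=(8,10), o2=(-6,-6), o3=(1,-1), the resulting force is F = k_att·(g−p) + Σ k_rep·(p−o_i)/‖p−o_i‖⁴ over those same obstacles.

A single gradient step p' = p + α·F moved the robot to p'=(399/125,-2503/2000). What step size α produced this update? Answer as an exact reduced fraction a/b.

α = 1/20

F_att = 5/4·(g−p) = 5/4·(-13,12) = (-16.2500,15.0000)
o1: d²=160 > ρ²=16 → inactive
o2: d²=116 > ρ²=16 → inactive
o3: d²=10 ≤ ρ²=16; F_rep = 3·(3,-1)/10² = (0.0900,-0.0300)
F = F_att + ΣF_rep = (-16.1600,14.9700)
Δp = p'−p = (-0.8080,0.7485); α = Δx/Fx = (-101/125) / (-404/25) = 1/20
check: Δy/Fy = (1497/2000) / (1497/100) = 1/20 ✓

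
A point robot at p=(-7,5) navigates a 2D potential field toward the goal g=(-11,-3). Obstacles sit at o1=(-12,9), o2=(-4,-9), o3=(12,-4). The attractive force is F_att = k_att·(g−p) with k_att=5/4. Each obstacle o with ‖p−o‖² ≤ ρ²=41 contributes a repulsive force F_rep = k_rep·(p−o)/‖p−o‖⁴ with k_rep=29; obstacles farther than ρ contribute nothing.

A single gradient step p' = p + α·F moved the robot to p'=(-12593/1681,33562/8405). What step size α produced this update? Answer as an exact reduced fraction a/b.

F_att = 5/4·(g−p) = 5/4·(-4,-8) = (-5.0000,-10.0000)
o1: d²=41 ≤ ρ²=41; F_rep = 29·(5,-4)/41² = (0.0863,-0.0690)
o2: d²=205 > ρ²=41 → inactive
o3: d²=442 > ρ²=41 → inactive
F = F_att + ΣF_rep = (-4.9137,-10.0690)
Δp = p'−p = (-0.4914,-1.0069); α = Δx/Fx = (-826/1681) / (-8260/1681) = 1/10
check: Δy/Fy = (-8463/8405) / (-16926/1681) = 1/10 ✓

α = 1/10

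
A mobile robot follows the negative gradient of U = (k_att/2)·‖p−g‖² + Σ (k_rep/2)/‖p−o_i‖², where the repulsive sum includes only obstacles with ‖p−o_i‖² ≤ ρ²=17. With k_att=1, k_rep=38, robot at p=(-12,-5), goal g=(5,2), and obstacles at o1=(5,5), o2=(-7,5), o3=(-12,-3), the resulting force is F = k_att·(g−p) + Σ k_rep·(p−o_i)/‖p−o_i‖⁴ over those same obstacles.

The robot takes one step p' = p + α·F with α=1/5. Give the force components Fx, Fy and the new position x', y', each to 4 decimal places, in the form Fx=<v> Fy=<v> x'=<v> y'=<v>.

Fx=17.0000 Fy=2.2500 x'=-8.6000 y'=-4.5500

F_att = 1·(g−p) = 1·(17,7) = (17.0000,7.0000)
o1: d²=389 > ρ²=17 → inactive
o2: d²=125 > ρ²=17 → inactive
o3: d²=4 ≤ ρ²=17; F_rep = 38·(0,-2)/4² = (0.0000,-4.7500)
F = F_att + ΣF_rep = (17.0000,2.2500)
p' = p + 1/5·F = (-8.6000,-4.5500)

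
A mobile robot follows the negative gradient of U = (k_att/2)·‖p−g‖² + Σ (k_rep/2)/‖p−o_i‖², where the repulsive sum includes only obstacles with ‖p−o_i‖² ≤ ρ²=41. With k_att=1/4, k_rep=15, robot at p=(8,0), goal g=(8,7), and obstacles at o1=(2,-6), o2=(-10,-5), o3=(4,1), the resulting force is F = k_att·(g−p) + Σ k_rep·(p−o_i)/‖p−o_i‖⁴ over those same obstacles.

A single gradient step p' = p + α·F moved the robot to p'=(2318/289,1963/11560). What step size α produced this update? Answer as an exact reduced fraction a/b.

F_att = 1/4·(g−p) = 1/4·(0,7) = (0.0000,1.7500)
o1: d²=72 > ρ²=41 → inactive
o2: d²=349 > ρ²=41 → inactive
o3: d²=17 ≤ ρ²=41; F_rep = 15·(4,-1)/17² = (0.2076,-0.0519)
F = F_att + ΣF_rep = (0.2076,1.6981)
Δp = p'−p = (0.0208,0.1698); α = Δx/Fx = (6/289) / (60/289) = 1/10
check: Δy/Fy = (1963/11560) / (1963/1156) = 1/10 ✓

α = 1/10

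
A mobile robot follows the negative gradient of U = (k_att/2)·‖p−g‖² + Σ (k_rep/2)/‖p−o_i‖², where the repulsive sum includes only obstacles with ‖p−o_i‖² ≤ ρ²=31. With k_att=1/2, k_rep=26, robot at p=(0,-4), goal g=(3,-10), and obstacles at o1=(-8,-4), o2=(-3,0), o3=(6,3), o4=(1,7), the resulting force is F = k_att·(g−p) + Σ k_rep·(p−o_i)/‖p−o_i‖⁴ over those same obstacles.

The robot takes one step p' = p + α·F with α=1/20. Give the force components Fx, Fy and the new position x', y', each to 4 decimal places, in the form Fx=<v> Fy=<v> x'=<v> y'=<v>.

F_att = 1/2·(g−p) = 1/2·(3,-6) = (1.5000,-3.0000)
o1: d²=64 > ρ²=31 → inactive
o2: d²=25 ≤ ρ²=31; F_rep = 26·(3,-4)/25² = (0.1248,-0.1664)
o3: d²=85 > ρ²=31 → inactive
o4: d²=122 > ρ²=31 → inactive
F = F_att + ΣF_rep = (1.6248,-3.1664)
p' = p + 1/20·F = (0.0812,-4.1583)

Fx=1.6248 Fy=-3.1664 x'=0.0812 y'=-4.1583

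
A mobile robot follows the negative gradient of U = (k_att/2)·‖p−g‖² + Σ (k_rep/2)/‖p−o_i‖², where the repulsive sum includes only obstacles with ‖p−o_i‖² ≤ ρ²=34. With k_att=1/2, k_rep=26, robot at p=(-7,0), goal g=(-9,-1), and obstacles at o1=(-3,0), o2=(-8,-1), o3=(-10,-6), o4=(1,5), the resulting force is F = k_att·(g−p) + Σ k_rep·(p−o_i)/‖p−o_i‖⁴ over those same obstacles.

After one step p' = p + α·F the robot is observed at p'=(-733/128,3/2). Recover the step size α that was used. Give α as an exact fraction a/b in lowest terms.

α = 1/4

F_att = 1/2·(g−p) = 1/2·(-2,-1) = (-1.0000,-0.5000)
o1: d²=16 ≤ ρ²=34; F_rep = 26·(-4,0)/16² = (-0.4062,0.0000)
o2: d²=2 ≤ ρ²=34; F_rep = 26·(1,1)/2² = (6.5000,6.5000)
o3: d²=45 > ρ²=34 → inactive
o4: d²=89 > ρ²=34 → inactive
F = F_att + ΣF_rep = (5.0938,6.0000)
Δp = p'−p = (1.2734,1.5000); α = Δx/Fx = (163/128) / (163/32) = 1/4
check: Δy/Fy = (3/2) / (6) = 1/4 ✓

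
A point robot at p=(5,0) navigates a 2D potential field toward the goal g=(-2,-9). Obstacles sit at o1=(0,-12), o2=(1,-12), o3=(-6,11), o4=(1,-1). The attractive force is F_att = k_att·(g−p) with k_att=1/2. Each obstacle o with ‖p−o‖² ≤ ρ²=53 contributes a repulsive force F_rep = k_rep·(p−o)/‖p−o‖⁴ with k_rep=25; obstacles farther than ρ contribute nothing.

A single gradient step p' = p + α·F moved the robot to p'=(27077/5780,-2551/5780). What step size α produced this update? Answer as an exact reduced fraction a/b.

α = 1/10

F_att = 1/2·(g−p) = 1/2·(-7,-9) = (-3.5000,-4.5000)
o1: d²=169 > ρ²=53 → inactive
o2: d²=160 > ρ²=53 → inactive
o3: d²=242 > ρ²=53 → inactive
o4: d²=17 ≤ ρ²=53; F_rep = 25·(4,1)/17² = (0.3460,0.0865)
F = F_att + ΣF_rep = (-3.1540,-4.4135)
Δp = p'−p = (-0.3154,-0.4413); α = Δx/Fx = (-1823/5780) / (-1823/578) = 1/10
check: Δy/Fy = (-2551/5780) / (-2551/578) = 1/10 ✓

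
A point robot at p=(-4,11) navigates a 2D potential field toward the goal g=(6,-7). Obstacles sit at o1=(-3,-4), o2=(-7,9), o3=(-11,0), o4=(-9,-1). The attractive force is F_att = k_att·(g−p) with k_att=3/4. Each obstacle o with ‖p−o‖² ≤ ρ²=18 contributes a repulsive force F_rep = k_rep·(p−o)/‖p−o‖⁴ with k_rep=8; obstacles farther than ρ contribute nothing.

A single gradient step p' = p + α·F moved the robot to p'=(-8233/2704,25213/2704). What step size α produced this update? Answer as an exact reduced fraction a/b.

α = 1/8

F_att = 3/4·(g−p) = 3/4·(10,-18) = (7.5000,-13.5000)
o1: d²=226 > ρ²=18 → inactive
o2: d²=13 ≤ ρ²=18; F_rep = 8·(3,2)/13² = (0.1420,0.0947)
o3: d²=170 > ρ²=18 → inactive
o4: d²=169 > ρ²=18 → inactive
F = F_att + ΣF_rep = (7.6420,-13.4053)
Δp = p'−p = (0.9553,-1.6757); α = Δx/Fx = (2583/2704) / (2583/338) = 1/8
check: Δy/Fy = (-4531/2704) / (-4531/338) = 1/8 ✓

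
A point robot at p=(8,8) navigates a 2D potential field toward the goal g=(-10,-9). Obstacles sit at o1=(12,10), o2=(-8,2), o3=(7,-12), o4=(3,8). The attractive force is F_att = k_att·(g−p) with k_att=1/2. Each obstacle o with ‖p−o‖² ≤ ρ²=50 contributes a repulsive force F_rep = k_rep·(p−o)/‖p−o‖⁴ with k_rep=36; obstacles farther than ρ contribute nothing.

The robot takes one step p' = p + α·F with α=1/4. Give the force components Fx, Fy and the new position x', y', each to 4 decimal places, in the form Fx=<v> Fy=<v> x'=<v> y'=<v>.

Fx=-9.0720 Fy=-8.6800 x'=5.7320 y'=5.8300

F_att = 1/2·(g−p) = 1/2·(-18,-17) = (-9.0000,-8.5000)
o1: d²=20 ≤ ρ²=50; F_rep = 36·(-4,-2)/20² = (-0.3600,-0.1800)
o2: d²=292 > ρ²=50 → inactive
o3: d²=401 > ρ²=50 → inactive
o4: d²=25 ≤ ρ²=50; F_rep = 36·(5,0)/25² = (0.2880,0.0000)
F = F_att + ΣF_rep = (-9.0720,-8.6800)
p' = p + 1/4·F = (5.7320,5.8300)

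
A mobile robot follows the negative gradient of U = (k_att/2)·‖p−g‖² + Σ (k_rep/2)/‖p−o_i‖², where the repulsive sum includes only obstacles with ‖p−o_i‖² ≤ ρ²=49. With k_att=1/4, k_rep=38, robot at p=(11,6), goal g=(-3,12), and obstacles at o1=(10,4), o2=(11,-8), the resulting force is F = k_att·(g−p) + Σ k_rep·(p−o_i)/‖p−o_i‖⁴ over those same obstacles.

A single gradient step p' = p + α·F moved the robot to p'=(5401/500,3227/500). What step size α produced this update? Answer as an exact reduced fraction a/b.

α = 1/10

F_att = 1/4·(g−p) = 1/4·(-14,6) = (-3.5000,1.5000)
o1: d²=5 ≤ ρ²=49; F_rep = 38·(1,2)/5² = (1.5200,3.0400)
o2: d²=196 > ρ²=49 → inactive
F = F_att + ΣF_rep = (-1.9800,4.5400)
Δp = p'−p = (-0.1980,0.4540); α = Δx/Fx = (-99/500) / (-99/50) = 1/10
check: Δy/Fy = (227/500) / (227/50) = 1/10 ✓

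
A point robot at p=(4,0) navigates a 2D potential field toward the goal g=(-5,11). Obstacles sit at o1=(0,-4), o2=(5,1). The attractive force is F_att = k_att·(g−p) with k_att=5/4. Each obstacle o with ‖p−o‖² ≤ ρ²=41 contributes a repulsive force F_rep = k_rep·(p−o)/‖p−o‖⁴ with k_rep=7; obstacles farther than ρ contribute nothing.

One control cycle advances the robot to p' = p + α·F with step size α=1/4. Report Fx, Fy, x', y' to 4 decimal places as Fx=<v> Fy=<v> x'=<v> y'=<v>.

Fx=-12.9727 Fy=12.0273 x'=0.7568 y'=3.0068

F_att = 5/4·(g−p) = 5/4·(-9,11) = (-11.2500,13.7500)
o1: d²=32 ≤ ρ²=41; F_rep = 7·(4,4)/32² = (0.0273,0.0273)
o2: d²=2 ≤ ρ²=41; F_rep = 7·(-1,-1)/2² = (-1.7500,-1.7500)
F = F_att + ΣF_rep = (-12.9727,12.0273)
p' = p + 1/4·F = (0.7568,3.0068)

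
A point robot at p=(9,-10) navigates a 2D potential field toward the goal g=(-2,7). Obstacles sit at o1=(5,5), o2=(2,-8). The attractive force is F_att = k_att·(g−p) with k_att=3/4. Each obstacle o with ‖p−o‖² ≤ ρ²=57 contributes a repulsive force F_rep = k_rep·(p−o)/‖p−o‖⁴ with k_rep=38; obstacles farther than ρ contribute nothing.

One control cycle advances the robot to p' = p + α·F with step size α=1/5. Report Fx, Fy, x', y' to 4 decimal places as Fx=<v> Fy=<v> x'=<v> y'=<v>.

Fx=-8.1553 Fy=12.7229 x'=7.3689 y'=-7.4554

F_att = 3/4·(g−p) = 3/4·(-11,17) = (-8.2500,12.7500)
o1: d²=241 > ρ²=57 → inactive
o2: d²=53 ≤ ρ²=57; F_rep = 38·(7,-2)/53² = (0.0947,-0.0271)
F = F_att + ΣF_rep = (-8.1553,12.7229)
p' = p + 1/5·F = (7.3689,-7.4554)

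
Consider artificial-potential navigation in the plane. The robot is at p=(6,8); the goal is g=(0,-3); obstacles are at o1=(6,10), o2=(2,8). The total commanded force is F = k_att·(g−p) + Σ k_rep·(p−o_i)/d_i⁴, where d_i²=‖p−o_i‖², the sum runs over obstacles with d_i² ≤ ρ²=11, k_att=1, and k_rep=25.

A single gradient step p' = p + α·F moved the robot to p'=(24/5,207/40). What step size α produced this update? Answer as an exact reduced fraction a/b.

α = 1/5

F_att = 1·(g−p) = 1·(-6,-11) = (-6.0000,-11.0000)
o1: d²=4 ≤ ρ²=11; F_rep = 25·(0,-2)/4² = (0.0000,-3.1250)
o2: d²=16 > ρ²=11 → inactive
F = F_att + ΣF_rep = (-6.0000,-14.1250)
Δp = p'−p = (-1.2000,-2.8250); α = Δx/Fx = (-6/5) / (-6) = 1/5
check: Δy/Fy = (-113/40) / (-113/8) = 1/5 ✓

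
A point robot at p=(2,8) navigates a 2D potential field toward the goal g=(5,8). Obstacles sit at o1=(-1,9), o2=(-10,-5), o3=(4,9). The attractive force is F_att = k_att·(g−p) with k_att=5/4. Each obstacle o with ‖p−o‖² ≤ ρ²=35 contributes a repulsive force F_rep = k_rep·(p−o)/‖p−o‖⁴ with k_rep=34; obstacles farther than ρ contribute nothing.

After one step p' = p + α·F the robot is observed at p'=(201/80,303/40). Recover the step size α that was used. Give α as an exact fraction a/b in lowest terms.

F_att = 5/4·(g−p) = 5/4·(3,0) = (3.7500,0.0000)
o1: d²=10 ≤ ρ²=35; F_rep = 34·(3,-1)/10² = (1.0200,-0.3400)
o2: d²=313 > ρ²=35 → inactive
o3: d²=5 ≤ ρ²=35; F_rep = 34·(-2,-1)/5² = (-2.7200,-1.3600)
F = F_att + ΣF_rep = (2.0500,-1.7000)
Δp = p'−p = (0.5125,-0.4250); α = Δx/Fx = (41/80) / (41/20) = 1/4
check: Δy/Fy = (-17/40) / (-17/10) = 1/4 ✓

α = 1/4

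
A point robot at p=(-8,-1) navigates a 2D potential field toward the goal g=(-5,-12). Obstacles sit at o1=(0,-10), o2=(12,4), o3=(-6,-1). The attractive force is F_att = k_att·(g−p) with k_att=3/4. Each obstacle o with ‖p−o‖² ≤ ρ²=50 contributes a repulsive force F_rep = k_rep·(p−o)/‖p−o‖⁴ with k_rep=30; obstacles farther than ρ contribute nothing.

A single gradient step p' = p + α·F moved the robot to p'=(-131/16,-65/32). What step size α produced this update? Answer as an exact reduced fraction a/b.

F_att = 3/4·(g−p) = 3/4·(3,-11) = (2.2500,-8.2500)
o1: d²=145 > ρ²=50 → inactive
o2: d²=425 > ρ²=50 → inactive
o3: d²=4 ≤ ρ²=50; F_rep = 30·(-2,0)/4² = (-3.7500,0.0000)
F = F_att + ΣF_rep = (-1.5000,-8.2500)
Δp = p'−p = (-0.1875,-1.0312); α = Δx/Fx = (-3/16) / (-3/2) = 1/8
check: Δy/Fy = (-33/32) / (-33/4) = 1/8 ✓

α = 1/8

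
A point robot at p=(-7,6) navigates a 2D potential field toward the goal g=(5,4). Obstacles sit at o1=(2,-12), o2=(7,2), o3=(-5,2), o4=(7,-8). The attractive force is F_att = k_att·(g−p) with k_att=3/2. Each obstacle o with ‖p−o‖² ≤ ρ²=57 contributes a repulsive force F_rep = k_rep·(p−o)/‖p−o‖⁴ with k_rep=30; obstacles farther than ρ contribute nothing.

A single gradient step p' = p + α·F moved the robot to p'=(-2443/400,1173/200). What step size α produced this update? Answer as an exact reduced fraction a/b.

F_att = 3/2·(g−p) = 3/2·(12,-2) = (18.0000,-3.0000)
o1: d²=405 > ρ²=57 → inactive
o2: d²=212 > ρ²=57 → inactive
o3: d²=20 ≤ ρ²=57; F_rep = 30·(-2,4)/20² = (-0.1500,0.3000)
o4: d²=392 > ρ²=57 → inactive
F = F_att + ΣF_rep = (17.8500,-2.7000)
Δp = p'−p = (0.8925,-0.1350); α = Δx/Fx = (357/400) / (357/20) = 1/20
check: Δy/Fy = (-27/200) / (-27/10) = 1/20 ✓

α = 1/20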